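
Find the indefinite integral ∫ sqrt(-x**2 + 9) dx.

x*sqrt(-x**2 + 9)/2 + 9*asin(x/3)/2 + C

Substitute x = 3·sin(θ), so dx = 3·cos(θ) dθ and the radical becomes sqrt(-x**2 + 9) = 3·cos(θ) by the Pythagorean identity.
Integrate the resulting trig expression in θ, then back-substitute θ = asin(x/3), sin(θ) = x/3, cos(θ) = sqrt(-x**2 + 9)/3 (absorbing any constant into C).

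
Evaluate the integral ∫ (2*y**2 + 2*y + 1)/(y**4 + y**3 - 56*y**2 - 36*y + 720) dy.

85*log(y - 6)/264 - 41*log(y - 4)/180 + 41*log(y + 5)/99 - 61*log(y + 6)/120 + C

Factor the denominator: (y - 6)*(y - 4)*(y + 5)*(y + 6).
Partial-fraction decomposition: -61/(120*(y + 6)) + 41/(99*(y + 5)) - 41/(180*(y - 4)) + 85/(264*(y - 6)).
Integrate each term: A/(y−a) contributes A·log|y−a|.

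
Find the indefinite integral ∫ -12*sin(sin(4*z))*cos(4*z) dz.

3*cos(sin(4*z)) + C

Let u = sin(4*z), so du = (4*cos(4*z)) dz.
Rewriting, the integral becomes -3·∫ sin(u) du = -3·-cos(u).
Substituting back, u = sin(4*z).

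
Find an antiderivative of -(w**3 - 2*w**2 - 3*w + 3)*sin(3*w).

Use integration by parts with u = w**3 - 2*w**2 - 3*w + 3, dv = -sin(3*w) dw, so v = cos(3*w)/3.
Apply parts 3 times (tabular method): alternate signs, differentiate u down to 0, integrate dv up.

w**3*cos(3*w)/3 - w**2*sin(3*w)/3 - 2*w**2*cos(3*w)/3 + 4*w*sin(3*w)/9 - 11*w*cos(3*w)/9 + 11*sin(3*w)/27 + 31*cos(3*w)/27 + C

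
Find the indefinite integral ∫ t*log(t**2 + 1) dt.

t**2*log(t**2 + 1)/2 - t**2/2 + log(t**2 + 1)/2 + C

Let u = t**2 + 1, so du = (2*t) dt.
The integral becomes (1/2)·∫ log(u) du; integrate by parts with u′=log(u), dv′=du.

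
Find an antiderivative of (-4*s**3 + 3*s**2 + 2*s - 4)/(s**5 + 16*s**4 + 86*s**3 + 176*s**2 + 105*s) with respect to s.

-4*log(s)/105 - log(s + 1)/48 + 125*log(s + 3)/48 - 561*log(s + 5)/80 + 1501*log(s + 7)/336 + C

Factor the denominator: s*(s + 1)*(s + 3)*(s + 5)*(s + 7).
Partial-fraction decomposition: 1501/(336*(s + 7)) - 561/(80*(s + 5)) + 125/(48*(s + 3)) - 1/(48*(s + 1)) - 4/(105*s).
Integrate each term: A/(s−a) contributes A·log|s−a|.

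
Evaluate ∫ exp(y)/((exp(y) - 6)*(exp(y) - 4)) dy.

Let u = e^y, du = e^y dy.
The integral becomes ∫ du/((u-6)(u-4)); decompose into partial fractions.

log(exp(y) - 6)/2 - log(exp(y) - 4)/2 + C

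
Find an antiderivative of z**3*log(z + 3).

z**4*log(z + 3)/4 - z**4/16 + z**3/4 - 9*z**2/8 + 27*z/4 - 81*log(z + 3)/4 + C

Use integration by parts with u = log(z + 3), dv = z**3 dz.
Then du = 1/(z + 3) dz and v = z**4/4.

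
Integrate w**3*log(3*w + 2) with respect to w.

w**4*log(3*w + 2)/4 - w**4/16 + w**3/18 - w**2/18 + 2*w/27 - 4*log(3*w + 2)/81 + C

Use integration by parts with u = log(3*w + 2), dv = w**3 dw.
Then du = 3/(3*w + 2) dw and v = w**4/4.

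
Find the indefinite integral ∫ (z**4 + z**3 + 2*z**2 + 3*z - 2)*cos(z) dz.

z**4*sin(z) + z**3*sin(z) + 4*z**3*cos(z) - 10*z**2*sin(z) + 3*z**2*cos(z) - 3*z*sin(z) - 20*z*cos(z) + 18*sin(z) - 3*cos(z) + C

Use integration by parts with u = z**4 + z**3 + 2*z**2 + 3*z - 2, dv = cos(z) dz, so v = sin(z).
Apply parts 4 times (tabular method): alternate signs, differentiate u down to 0, integrate dv up.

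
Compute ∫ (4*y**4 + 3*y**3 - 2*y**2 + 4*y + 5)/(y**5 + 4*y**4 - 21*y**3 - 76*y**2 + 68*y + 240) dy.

Factor the denominator: (y - 4)*(y - 2)*(y + 2)*(y + 3)*(y + 5).
Partial-fraction decomposition: 1030/(189*(y + 5)) - 109/(35*(y + 3)) + 29/(72*(y + 2)) - 93/(280*(y - 2)) + 1205/(756*(y - 4)).
Integrate each term: A/(y−a) contributes A·log|y−a|.

1205*log(y - 4)/756 - 93*log(y - 2)/280 + 29*log(y + 2)/72 - 109*log(y + 3)/35 + 1030*log(y + 5)/189 + C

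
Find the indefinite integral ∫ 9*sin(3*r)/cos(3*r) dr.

Let u = cos(3*r), so du = (-3*sin(3*r)) dr.
Rewriting, the integral becomes -3·∫ 1/u du = -3·log(u).
Substituting back, u = cos(3*r).

-3*log(cos(3*r)) + C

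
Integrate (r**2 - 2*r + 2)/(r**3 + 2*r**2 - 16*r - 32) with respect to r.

5*log(r - 4)/24 - 5*log(r + 2)/6 + 13*log(r + 4)/8 + C

Factor the denominator: (r - 4)*(r + 2)*(r + 4).
Partial-fraction decomposition: 13/(8*(r + 4)) - 5/(6*(r + 2)) + 5/(24*(r - 4)).
Integrate each term: A/(r−a) contributes A·log|r−a|.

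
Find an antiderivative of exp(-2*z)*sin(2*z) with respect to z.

-exp(-2*z)*sin(2*z)/4 - exp(-2*z)*cos(2*z)/4 + C

Let I denote the integral. Integrate by parts with u = sin(2*z), dv = exp(-2*z) dz, so v = -exp(-2*z)/2: I = -exp(-2*z)*sin(2*z)/2 + ∫ exp(-2*z)*cos(2*z) dz.
Apply parts again with u = cos(2*z), dv = exp(-2*z) dz: ∫ exp(-2*z)*cos(2*z) dz = -exp(-2*z)*cos(2*z)/2 − I. Substituting back brings back I: I = -exp(-2*z)*sin(2*z)/2 - exp(-2*z)*cos(2*z)/2 − I.
Solving for I: (1 + 1)·I equals the remaining terms, so I = (1/2)·(-exp(-2*z)*sin(2*z)/2 - exp(-2*z)*cos(2*z)/2).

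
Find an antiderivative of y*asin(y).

Use integration by parts with u = arcsin(y), dv = y dy.
Then du = 1/sqrt(-y**2 + 1) dy.

y**2*asin(y)/2 + y*sqrt(-y**2 + 1)/4 - asin(y)/4 + C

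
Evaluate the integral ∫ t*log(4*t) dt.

Use integration by parts with u = log(4*t), dv = t dt.
Then du = 1/t dt and v = t**2/2.

t**2*(log(t) + 2*log(2))/2 - t**2/4 + C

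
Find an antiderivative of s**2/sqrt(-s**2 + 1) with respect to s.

-s*sqrt(-s**2 + 1)/2 + asin(s)/2 + C

Substitute s = sin(θ), so ds = cos(θ) dθ and the radical becomes sqrt(-s**2 + 1) = cos(θ) by the Pythagorean identity.
Integrate the resulting trig expression in θ, then back-substitute θ = asin(s), sin(θ) = s, cos(θ) = sqrt(-s**2 + 1) (absorbing any constant into C).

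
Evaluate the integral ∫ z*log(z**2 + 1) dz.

Let u = z**2 + 1, so du = (2*z) dz.
The integral becomes (1/2)·∫ log(u) du; integrate by parts with u′=log(u), dv′=du.

z**2*log(z**2 + 1)/2 - z**2/2 + log(z**2 + 1)/2 + C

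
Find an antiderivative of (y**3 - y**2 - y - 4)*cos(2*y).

Use integration by parts with u = y**3 - y**2 - y - 4, dv = cos(2*y) dy, so v = sin(2*y)/2.
Apply parts 3 times (tabular method): alternate signs, differentiate u down to 0, integrate dv up.

y**3*sin(2*y)/2 - y**2*sin(2*y)/2 + 3*y**2*cos(2*y)/4 - 5*y*sin(2*y)/4 - y*cos(2*y)/2 - 7*sin(2*y)/4 - 5*cos(2*y)/8 + C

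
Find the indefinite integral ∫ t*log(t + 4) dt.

Use integration by parts with u = log(t + 4), dv = t dt.
Then du = 1/(t + 4) dt and v = t**2/2.

t**2*log(t + 4)/2 - t**2/4 + 2*t - 8*log(t + 4) + C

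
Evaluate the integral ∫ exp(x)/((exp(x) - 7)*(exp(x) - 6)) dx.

log(exp(x) - 7) - log(exp(x) - 6) + C

Let u = e^x, du = e^x dx.
The integral becomes ∫ du/((u-6)(u-7)); decompose into partial fractions.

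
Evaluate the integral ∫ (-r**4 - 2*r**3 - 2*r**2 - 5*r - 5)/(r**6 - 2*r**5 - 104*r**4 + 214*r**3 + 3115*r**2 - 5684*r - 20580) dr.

-1075*log(r - 7)/1176 + 1835*log(r - 6)/1352 - 955*log(r - 5)/2016 + log(r + 2)/4200 + 1808929*log(r + 7)/59623200 + 1783/(10920*r + 76440) + C

Factor the denominator: (r - 7)*(r - 6)*(r - 5)*(r + 2)*(r + 7)**2.
Partial-fraction decomposition: 1808929/(59623200*(r + 7)) - 1783/(10920*(r + 7)**2) + 1/(4200*(r + 2)) - 955/(2016*(r - 5)) + 1835/(1352*(r - 6)) - 1075/(1176*(r - 7)).
Integrate each term; A/(r−a) gives A·log|r−a|; A/(r−a)² gives −A/(r−a).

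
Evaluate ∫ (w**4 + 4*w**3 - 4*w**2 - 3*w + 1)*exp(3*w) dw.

Use integration by parts with u = w**4 + 4*w**3 - 4*w**2 - 3*w + 1, dv = exp(3*w) dw, so v = exp(3*w)/3.
Apply parts 4 times (tabular method): alternate signs, differentiate u down to 0, integrate dv up.

(27*w**4 + 72*w**3 - 180*w**2 + 39*w + 14)*exp(3*w)/81 + C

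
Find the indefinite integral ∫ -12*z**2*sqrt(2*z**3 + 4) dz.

Let u = 2*z**3 + 4, so du = (6*z**2) dz.
Rewriting, the integral becomes -2·∫ √u du = -2·(2/3)u^(3/2).
Substituting back, u = 2*z**3 + 4.

-4*(2*z**3 + 4)**(3/2)/3 + C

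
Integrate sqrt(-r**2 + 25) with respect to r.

Substitute r = 5·sin(θ), so dr = 5·cos(θ) dθ and the radical becomes sqrt(-r**2 + 25) = 5·cos(θ) by the Pythagorean identity.
Integrate the resulting trig expression in θ, then back-substitute θ = asin(r/5), sin(θ) = r/5, cos(θ) = sqrt(-r**2 + 25)/5 (absorbing any constant into C).

r*sqrt(-r**2 + 25)/2 + 25*asin(r/5)/2 + C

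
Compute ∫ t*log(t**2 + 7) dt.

t**2*log(t**2 + 7)/2 - t**2/2 + 7*log(t**2 + 7)/2 + C

Let u = t**2 + 7, so du = (2*t) dt.
The integral becomes (1/2)·∫ log(u) du; integrate by parts with u′=log(u), dv′=du.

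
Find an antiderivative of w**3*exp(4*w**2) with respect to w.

(4*w**2 - 1)*exp(4*w**2)/32 + C

Let u = w², du = 2w dw; rewrite as (1/2)∫ u^1·exp(4u) du.
Now integrate by parts 1 time.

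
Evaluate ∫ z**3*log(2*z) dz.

Use integration by parts with u = log(2*z), dv = z**3 dz.
Then du = 1/z dz and v = z**4/4.

z**4*(log(z) + log(2))/4 - z**4/16 + C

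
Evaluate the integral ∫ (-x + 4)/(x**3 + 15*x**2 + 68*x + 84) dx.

3*log(x + 2)/10 - 5*log(x + 6)/2 + 11*log(x + 7)/5 + C

Factor the denominator: (x + 2)*(x + 6)*(x + 7).
Partial-fraction decomposition: 11/(5*(x + 7)) - 5/(2*(x + 6)) + 3/(10*(x + 2)).
Integrate each term: A/(x−a) contributes A·log|x−a|.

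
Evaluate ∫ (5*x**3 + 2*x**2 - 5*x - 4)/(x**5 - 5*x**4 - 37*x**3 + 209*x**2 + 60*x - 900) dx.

Factor the denominator: (x - 5)**2*(x - 3)*(x + 2)*(x + 6).
Partial-fraction decomposition: -491/(2178*(x + 6)) + 13/(490*(x + 2)) + 67/(90*(x - 3)) - 6469/(11858*(x - 5)) + 323/(77*(x - 5)**2).
Integrate each term; A/(x−a) gives A·log|x−a|; A/(x−a)² gives −A/(x−a).

-6469*log(x - 5)/11858 + 67*log(x - 3)/90 + 13*log(x + 2)/490 - 491*log(x + 6)/2178 - 323/(77*x - 385) + C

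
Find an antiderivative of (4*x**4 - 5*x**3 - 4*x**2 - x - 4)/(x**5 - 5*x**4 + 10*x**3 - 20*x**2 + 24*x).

-log(x)/6 + 146*log(x - 3)/39 - log(x - 2)/8 + 57*log(x**2 + 4)/208 + 209*atan(x/2)/104 + C

Factor the denominator: x*(x - 3)*(x - 2)*(x**2 + 4).
Partial-fraction decomposition: 19*(3*x + 22)/(104*(x**2 + 4)) - 1/(8*(x - 2)) + 146/(39*(x - 3)) - 1/(6*x).
Integrate each term; A/(x−a) gives A·log|x−a|; the (Bx+D)/(x²+p²) term gives a log and an atan.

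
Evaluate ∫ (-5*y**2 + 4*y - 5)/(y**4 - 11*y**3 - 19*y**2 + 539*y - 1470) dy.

Factor the denominator: (y - 7)*(y - 6)*(y - 5)*(y + 7).
Partial-fraction decomposition: 139/(1092*(y + 7)) - 55/(12*(y - 5)) + 161/(13*(y - 6)) - 111/(14*(y - 7)).
Integrate each term: A/(y−a) contributes A·log|y−a|.

-111*log(y - 7)/14 + 161*log(y - 6)/13 - 55*log(y - 5)/12 + 139*log(y + 7)/1092 + C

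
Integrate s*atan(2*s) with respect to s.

s**2*atan(2*s)/2 - s/4 + atan(2*s)/8 + C

Use integration by parts with u = arctan(2*s), dv = s ds.
Then du = 2/(4*s**2 + 1) ds.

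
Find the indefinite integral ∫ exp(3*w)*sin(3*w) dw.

Let I denote the integral. Integrate by parts with u = sin(3*w), dv = exp(3*w) dw, so v = exp(3*w)/3: I = exp(3*w)*sin(3*w)/3 − ∫ exp(3*w)*cos(3*w) dw.
Apply parts again with u = cos(3*w), dv = exp(3*w) dw: ∫ exp(3*w)*cos(3*w) dw = exp(3*w)*cos(3*w)/3 + I. Substituting back brings back I: I = exp(3*w)*sin(3*w)/3 - exp(3*w)*cos(3*w)/3 − I.
Solving for I: (1 + 1)·I equals the remaining terms, so I = (1/2)·(exp(3*w)*sin(3*w)/3 - exp(3*w)*cos(3*w)/3).

exp(3*w)*sin(3*w)/6 - exp(3*w)*cos(3*w)/6 + C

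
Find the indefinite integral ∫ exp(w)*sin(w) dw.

exp(w)*sin(w)/2 - exp(w)*cos(w)/2 + C

Let I denote the integral. Integrate by parts with u = sin(w), dv = exp(w) dw, so v = exp(w): I = exp(w)*sin(w) − ∫ exp(w)*cos(w) dw.
Apply parts again with u = cos(w), dv = exp(w) dw: ∫ exp(w)*cos(w) dw = exp(w)*cos(w) + I. Substituting back brings back I: I = exp(w)*sin(w) - exp(w)*cos(w) − I.
Solving for I: (1 + 1)·I equals the remaining terms, so I = (1/2)·(exp(w)*sin(w) - exp(w)*cos(w)).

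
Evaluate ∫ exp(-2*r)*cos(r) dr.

exp(-2*r)*sin(r)/5 - 2*exp(-2*r)*cos(r)/5 + C

Let I denote the integral. Integrate by parts with u = cos(r), dv = exp(-2*r) dr, so v = -exp(-2*r)/2: I = -exp(-2*r)*cos(r)/2 − (1/2)·∫ exp(-2*r)*sin(r) dr.
Apply parts again with u = sin(r), dv = exp(-2*r) dr: ∫ exp(-2*r)*sin(r) dr = -exp(-2*r)*sin(r)/2 + (1/2)·I. Substituting back brings back I: I = exp(-2*r)*sin(r)/4 - exp(-2*r)*cos(r)/2 − (1/4)·I.
Solving for I: (1 + 1/4)·I equals the remaining terms, so I = (4/5)·(exp(-2*r)*sin(r)/4 - exp(-2*r)*cos(r)/2).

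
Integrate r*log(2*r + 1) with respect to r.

Use integration by parts with u = log(2*r + 1), dv = r dr.
Then du = 2/(2*r + 1) dr and v = r**2/2.

r**2*log(2*r + 1)/2 - r**2/4 + r/4 - log(2*r + 1)/8 + C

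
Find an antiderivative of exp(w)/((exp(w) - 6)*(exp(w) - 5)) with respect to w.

Let u = e^w, du = e^w dw.
The integral becomes ∫ du/((u-5)(u-6)); decompose into partial fractions.

log(exp(w) - 6) - log(exp(w) - 5) + C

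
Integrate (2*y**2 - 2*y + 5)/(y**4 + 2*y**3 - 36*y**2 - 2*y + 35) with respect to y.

Factor the denominator: (y - 5)*(y - 1)*(y + 1)*(y + 7).
Partial-fraction decomposition: -13/(64*(y + 7)) + 1/(8*(y + 1)) - 5/(64*(y - 1)) + 5/(32*(y - 5)).
Integrate each term: A/(y−a) contributes A·log|y−a|.

5*log(y - 5)/32 - 5*log(y - 1)/64 + log(y + 1)/8 - 13*log(y + 7)/64 + C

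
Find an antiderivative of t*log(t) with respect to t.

t**2*log(t)/2 - t**2/4 + C

Use integration by parts with u = log(t), dv = t dt.
Then du = 1/t dt and v = t**2/2.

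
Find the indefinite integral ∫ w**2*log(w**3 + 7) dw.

Let u = w**3 + 7, so du = (3*w**2) dw.
The integral becomes (1/3)·∫ log(u) du; integrate by parts with u′=log(u), dv′=du.

w**3*log(w**3 + 7)/3 - w**3/3 + 7*log(w**3 + 7)/3 + C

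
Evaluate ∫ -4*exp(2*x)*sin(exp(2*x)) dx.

2*cos(exp(2*x)) + C

Let u = exp(2*x), so du = (2*exp(2*x)) dx.
Rewriting, the integral becomes -2·∫ sin(u) du = -2·-cos(u).
Substituting back, u = exp(2*x).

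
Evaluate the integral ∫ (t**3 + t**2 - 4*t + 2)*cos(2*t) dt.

t**3*sin(2*t)/2 + t**2*sin(2*t)/2 + 3*t**2*cos(2*t)/4 - 11*t*sin(2*t)/4 + t*cos(2*t)/2 + 3*sin(2*t)/4 - 11*cos(2*t)/8 + C

Use integration by parts with u = t**3 + t**2 - 4*t + 2, dv = cos(2*t) dt, so v = sin(2*t)/2.
Apply parts 3 times (tabular method): alternate signs, differentiate u down to 0, integrate dv up.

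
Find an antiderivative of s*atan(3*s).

Use integration by parts with u = arctan(3*s), dv = s ds.
Then du = 3/(9*s**2 + 1) ds.

s**2*atan(3*s)/2 - s/6 + atan(3*s)/18 + C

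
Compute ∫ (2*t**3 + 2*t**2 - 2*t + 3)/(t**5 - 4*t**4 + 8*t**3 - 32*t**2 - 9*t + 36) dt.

31*log(t - 4)/75 - log(t - 1)/12 + log(t + 1)/20 - 19*log(t**2 + 9)/100 + 4*atan(t/3)/25 + C

Factor the denominator: (t - 4)*(t - 1)*(t + 1)*(t**2 + 9).
Partial-fraction decomposition: -(19*t - 24)/(50*(t**2 + 9)) + 1/(20*(t + 1)) - 1/(12*(t - 1)) + 31/(75*(t - 4)).
Integrate each term; A/(t−a) gives A·log|t−a|; the (Bt+D)/(t²+p²) term gives a log and an atan.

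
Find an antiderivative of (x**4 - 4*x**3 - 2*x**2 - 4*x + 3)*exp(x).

Use integration by parts with u = x**4 - 4*x**3 - 2*x**2 - 4*x + 3, dv = exp(x) dx, so v = exp(x).
Apply parts 4 times (tabular method): alternate signs, differentiate u down to 0, integrate dv up.

(x**4 - 8*x**3 + 22*x**2 - 48*x + 51)*exp(x) + C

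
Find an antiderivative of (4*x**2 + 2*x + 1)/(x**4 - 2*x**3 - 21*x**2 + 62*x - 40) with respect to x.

73*log(x - 4)/54 - 3*log(x - 2)/2 + 7*log(x - 1)/18 - 13*log(x + 5)/54 + C

Factor the denominator: (x - 4)*(x - 2)*(x - 1)*(x + 5).
Partial-fraction decomposition: -13/(54*(x + 5)) + 7/(18*(x - 1)) - 3/(2*(x - 2)) + 73/(54*(x - 4)).
Integrate each term: A/(x−a) contributes A·log|x−a|.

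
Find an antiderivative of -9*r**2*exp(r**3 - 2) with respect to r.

-3*exp(r**3 - 2) + C

Let u = r**3 - 2, so du = (3*r**2) dr.
Rewriting, the integral becomes -3·∫ e^u du = -3·e^u.
Substituting back, u = r**3 - 2.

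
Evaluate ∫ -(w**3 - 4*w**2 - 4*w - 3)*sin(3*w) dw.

w**3*cos(3*w)/3 - w**2*sin(3*w)/3 - 4*w**2*cos(3*w)/3 + 8*w*sin(3*w)/9 - 14*w*cos(3*w)/9 + 14*sin(3*w)/27 - 19*cos(3*w)/27 + C

Use integration by parts with u = w**3 - 4*w**2 - 4*w - 3, dv = -sin(3*w) dw, so v = cos(3*w)/3.
Apply parts 3 times (tabular method): alternate signs, differentiate u down to 0, integrate dv up.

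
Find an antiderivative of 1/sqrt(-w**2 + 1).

asin(w) + C

Substitute w = sin(θ), so dw = cos(θ) dθ and the radical becomes sqrt(-w**2 + 1) = cos(θ) by the Pythagorean identity.
Integrate the resulting trig expression in θ, then back-substitute θ = asin(w), sin(θ) = w, cos(θ) = sqrt(-w**2 + 1) (absorbing any constant into C).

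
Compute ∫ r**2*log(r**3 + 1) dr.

r**3*log(r**3 + 1)/3 - r**3/3 + log(r**3 + 1)/3 + C

Let u = r**3 + 1, so du = (3*r**2) dr.
The integral becomes (1/3)·∫ log(u) du; integrate by parts with u′=log(u), dv′=du.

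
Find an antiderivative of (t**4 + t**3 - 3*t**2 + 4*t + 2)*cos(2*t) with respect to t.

Use integration by parts with u = t**4 + t**3 - 3*t**2 + 4*t + 2, dv = cos(2*t) dt, so v = sin(2*t)/2.
Apply parts 4 times (tabular method): alternate signs, differentiate u down to 0, integrate dv up.

t**4*sin(2*t)/2 + t**3*sin(2*t)/2 + t**3*cos(2*t) - 3*t**2*sin(2*t) + 3*t**2*cos(2*t)/4 + 5*t*sin(2*t)/4 - 3*t*cos(2*t) + 5*sin(2*t)/2 + 5*cos(2*t)/8 + C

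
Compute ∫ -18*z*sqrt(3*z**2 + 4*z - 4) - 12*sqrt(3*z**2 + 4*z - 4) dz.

Let u = 3*z**2 + 4*z - 4, so du = (6*z + 4) dz.
Rewriting, the integral becomes -3·∫ √u du = -3·(2/3)u^(3/2).
Substituting back, u = 3*z**2 + 4*z - 4.

-2*(3*z**2 + 4*z - 4)**(3/2) + C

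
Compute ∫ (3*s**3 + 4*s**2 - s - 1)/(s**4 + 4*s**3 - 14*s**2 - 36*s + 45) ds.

Factor the denominator: (s - 3)*(s - 1)*(s + 3)*(s + 5).
Partial-fraction decomposition: 271/(96*(s + 5)) - 43/(48*(s + 3)) - 5/(48*(s - 1)) + 113/(96*(s - 3)).
Integrate each term: A/(s−a) contributes A·log|s−a|.

113*log(s - 3)/96 - 5*log(s - 1)/48 - 43*log(s + 3)/48 + 271*log(s + 5)/96 + C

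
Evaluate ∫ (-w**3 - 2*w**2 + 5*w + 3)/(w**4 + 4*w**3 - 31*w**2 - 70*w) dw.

Factor the denominator: w*(w - 5)*(w + 2)*(w + 7).
Partial-fraction decomposition: -71/(140*(w + 7)) - 1/(10*(w + 2)) - 7/(20*(w - 5)) - 3/(70*w).
Integrate each term: A/(w−a) contributes A·log|w−a|.

-3*log(w)/70 - 7*log(w - 5)/20 - log(w + 2)/10 - 71*log(w + 7)/140 + C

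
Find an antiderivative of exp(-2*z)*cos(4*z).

exp(-2*z)*sin(4*z)/5 - exp(-2*z)*cos(4*z)/10 + C

Let I denote the integral. Integrate by parts with u = cos(4*z), dv = exp(-2*z) dz, so v = -exp(-2*z)/2: I = -exp(-2*z)*cos(4*z)/2 − 2·∫ exp(-2*z)*sin(4*z) dz.
Apply parts again with u = sin(4*z), dv = exp(-2*z) dz: ∫ exp(-2*z)*sin(4*z) dz = -exp(-2*z)*sin(4*z)/2 + 2·I. Substituting back brings back I: I = exp(-2*z)*sin(4*z) - exp(-2*z)*cos(4*z)/2 − 4·I.
Solving for I: (1 + 4)·I equals the remaining terms, so I = (1/5)·(exp(-2*z)*sin(4*z) - exp(-2*z)*cos(4*z)/2).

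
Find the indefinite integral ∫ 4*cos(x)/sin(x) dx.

4*log(sin(x)) + C

Let u = sin(x), so du = (cos(x)) dx.
Rewriting, the integral becomes 4·∫ 1/u du = 4·log(u).
Substituting back, u = sin(x).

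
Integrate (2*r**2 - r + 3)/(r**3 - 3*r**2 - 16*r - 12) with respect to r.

Factor the denominator: (r - 6)*(r + 1)*(r + 2).
Partial-fraction decomposition: 13/(8*(r + 2)) - 6/(7*(r + 1)) + 69/(56*(r - 6)).
Integrate each term: A/(r−a) contributes A·log|r−a|.

69*log(r - 6)/56 - 6*log(r + 1)/7 + 13*log(r + 2)/8 + C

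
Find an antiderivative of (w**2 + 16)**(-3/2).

Substitute w = 4·tan(θ), so dw = 4·sec(θ)^2 dθ and the radical becomes sqrt(w**2 + 16) = 4·sec(θ) by the Pythagorean identity.
Integrate the resulting trig expression in θ, then back-substitute tan(θ) = w/4, sec(θ) = sqrt(w**2 + 16)/4 (absorbing any constant into C).

w/(16*sqrt(w**2 + 16)) + C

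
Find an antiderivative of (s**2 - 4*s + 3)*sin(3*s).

Use integration by parts with u = s**2 - 4*s + 3, dv = sin(3*s) ds, so v = -cos(3*s)/3.
Apply parts 2 times (tabular method): alternate signs, differentiate u down to 0, integrate dv up.

-s**2*cos(3*s)/3 + 2*s*sin(3*s)/9 + 4*s*cos(3*s)/3 - 4*sin(3*s)/9 - 25*cos(3*s)/27 + C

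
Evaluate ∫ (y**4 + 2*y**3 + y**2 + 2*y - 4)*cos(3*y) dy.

Use integration by parts with u = y**4 + 2*y**3 + y**2 + 2*y - 4, dv = cos(3*y) dy, so v = sin(3*y)/3.
Apply parts 4 times (tabular method): alternate signs, differentiate u down to 0, integrate dv up.

y**4*sin(3*y)/3 + 2*y**3*sin(3*y)/3 + 4*y**3*cos(3*y)/9 - y**2*sin(3*y)/9 + 2*y**2*cos(3*y)/3 + 2*y*sin(3*y)/9 - 2*y*cos(3*y)/27 - 106*sin(3*y)/81 + 2*cos(3*y)/27 + C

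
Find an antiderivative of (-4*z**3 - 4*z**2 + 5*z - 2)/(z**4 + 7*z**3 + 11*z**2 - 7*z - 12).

Factor the denominator: (z - 1)*(z + 1)*(z + 3)*(z + 4).
Partial-fraction decomposition: -34/(3*(z + 4)) + 55/(8*(z + 3)) + 7/(12*(z + 1)) - 1/(8*(z - 1)).
Integrate each term: A/(z−a) contributes A·log|z−a|.

-log(z - 1)/8 + 7*log(z + 1)/12 + 55*log(z + 3)/8 - 34*log(z + 4)/3 + C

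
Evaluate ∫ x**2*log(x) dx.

x**3*log(x)/3 - x**3/9 + C

Use integration by parts with u = log(x), dv = x**2 dx.
Then du = 1/x dx and v = x**3/3.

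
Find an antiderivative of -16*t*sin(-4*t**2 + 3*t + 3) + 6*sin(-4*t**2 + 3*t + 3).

Let u = 4*t**2 - 3*t - 3, so du = (8*t - 3) dt.
Rewriting, the integral becomes 2·∫ sin(u) du = 2·-cos(u).
Substituting back, u = 4*t**2 - 3*t - 3.

-2*cos(-4*t**2 + 3*t + 3) + C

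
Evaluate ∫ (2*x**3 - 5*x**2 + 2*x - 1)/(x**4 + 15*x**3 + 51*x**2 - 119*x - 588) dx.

log(x - 3)/50 + 31*log(x + 4)/9 - 659*log(x + 7)/450 + 473/(15*x + 105) + C

Factor the denominator: (x - 3)*(x + 4)*(x + 7)**2.
Partial-fraction decomposition: -659/(450*(x + 7)) - 473/(15*(x + 7)**2) + 31/(9*(x + 4)) + 1/(50*(x - 3)).
Integrate each term; A/(x−a) gives A·log|x−a|; A/(x−a)² gives −A/(x−a).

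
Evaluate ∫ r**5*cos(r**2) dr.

Let u = r², du = 2r dr; rewrite as (1/2)∫ u^2·cos(1u) du.
Now integrate by parts 2 times.

r**4*sin(r**2)/2 + r**2*cos(r**2) - sin(r**2) + C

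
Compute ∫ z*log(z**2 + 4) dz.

Let u = z**2 + 4, so du = (2*z) dz.
The integral becomes (1/2)·∫ log(u) du; integrate by parts with u′=log(u), dv′=du.

z**2*log(z**2 + 4)/2 - z**2/2 + 2*log(z**2 + 4) + C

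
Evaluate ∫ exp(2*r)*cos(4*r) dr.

exp(2*r)*sin(4*r)/5 + exp(2*r)*cos(4*r)/10 + C

Let I denote the integral. Integrate by parts with u = cos(4*r), dv = exp(2*r) dr, so v = exp(2*r)/2: I = exp(2*r)*cos(4*r)/2 + 2·∫ exp(2*r)*sin(4*r) dr.
Apply parts again with u = sin(4*r), dv = exp(2*r) dr: ∫ exp(2*r)*sin(4*r) dr = exp(2*r)*sin(4*r)/2 − 2·I. Substituting back brings back I: I = exp(2*r)*sin(4*r) + exp(2*r)*cos(4*r)/2 − 4·I.
Solving for I: (1 + 4)·I equals the remaining terms, so I = (1/5)·(exp(2*r)*sin(4*r) + exp(2*r)*cos(4*r)/2).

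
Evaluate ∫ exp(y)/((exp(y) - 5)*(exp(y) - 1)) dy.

log(exp(y) - 5)/4 - log(exp(y) - 1)/4 + C

Let u = e^y, du = e^y dy.
The integral becomes ∫ du/((u-1)(u-5)); decompose into partial fractions.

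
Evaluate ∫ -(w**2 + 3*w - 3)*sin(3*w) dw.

Use integration by parts with u = w**2 + 3*w - 3, dv = -sin(3*w) dw, so v = cos(3*w)/3.
Apply parts 2 times (tabular method): alternate signs, differentiate u down to 0, integrate dv up.

w**2*cos(3*w)/3 - 2*w*sin(3*w)/9 + w*cos(3*w) - sin(3*w)/3 - 29*cos(3*w)/27 + C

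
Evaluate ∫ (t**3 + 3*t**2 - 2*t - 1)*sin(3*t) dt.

Use integration by parts with u = t**3 + 3*t**2 - 2*t - 1, dv = sin(3*t) dt, so v = -cos(3*t)/3.
Apply parts 3 times (tabular method): alternate signs, differentiate u down to 0, integrate dv up.

-t**3*cos(3*t)/3 + t**2*sin(3*t)/3 - t**2*cos(3*t) + 2*t*sin(3*t)/3 + 8*t*cos(3*t)/9 - 8*sin(3*t)/27 + 5*cos(3*t)/9 + C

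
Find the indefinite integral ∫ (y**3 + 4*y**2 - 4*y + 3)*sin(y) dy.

-y**3*cos(y) + 3*y**2*sin(y) - 4*y**2*cos(y) + 8*y*sin(y) + 10*y*cos(y) - 10*sin(y) + 5*cos(y) + C

Use integration by parts with u = y**3 + 4*y**2 - 4*y + 3, dv = sin(y) dy, so v = -cos(y).
Apply parts 3 times (tabular method): alternate signs, differentiate u down to 0, integrate dv up.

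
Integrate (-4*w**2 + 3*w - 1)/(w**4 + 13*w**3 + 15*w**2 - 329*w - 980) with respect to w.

Factor the denominator: (w - 5)*(w + 4)*(w + 7)**2.
Partial-fraction decomposition: -191/(216*(w + 7)) - 109/(18*(w + 7)**2) + 77/(81*(w + 4)) - 43/(648*(w - 5)).
Integrate each term; A/(w−a) gives A·log|w−a|; A/(w−a)² gives −A/(w−a).

-43*log(w - 5)/648 + 77*log(w + 4)/81 - 191*log(w + 7)/216 + 109/(18*w + 126) + C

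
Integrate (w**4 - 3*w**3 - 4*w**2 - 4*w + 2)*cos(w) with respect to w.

Use integration by parts with u = w**4 - 3*w**3 - 4*w**2 - 4*w + 2, dv = cos(w) dw, so v = sin(w).
Apply parts 4 times (tabular method): alternate signs, differentiate u down to 0, integrate dv up.

w**4*sin(w) - 3*w**3*sin(w) + 4*w**3*cos(w) - 16*w**2*sin(w) - 9*w**2*cos(w) + 14*w*sin(w) - 32*w*cos(w) + 34*sin(w) + 14*cos(w) + C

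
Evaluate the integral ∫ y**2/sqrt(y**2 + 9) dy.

y*sqrt(y**2 + 9)/2 - 9*log(y + sqrt(y**2 + 9))/2 + C

Substitute y = 3·tan(θ), so dy = 3·sec(θ)^2 dθ and the radical becomes sqrt(y**2 + 9) = 3·sec(θ) by the Pythagorean identity.
Integrate the resulting trig expression in θ, then back-substitute tan(θ) = y/3, sec(θ) = sqrt(y**2 + 9)/3 (absorbing any constant into C).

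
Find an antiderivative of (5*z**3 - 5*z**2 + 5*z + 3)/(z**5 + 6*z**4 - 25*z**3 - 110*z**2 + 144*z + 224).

263*log(z - 4)/880 - 11*log(z - 2)/108 - 2*log(z + 1)/45 + 139*log(z + 4)/144 - 332*log(z + 7)/297 + C

Factor the denominator: (z - 4)*(z - 2)*(z + 1)*(z + 4)*(z + 7).
Partial-fraction decomposition: -332/(297*(z + 7)) + 139/(144*(z + 4)) - 2/(45*(z + 1)) - 11/(108*(z - 2)) + 263/(880*(z - 4)).
Integrate each term: A/(z−a) contributes A·log|z−a|.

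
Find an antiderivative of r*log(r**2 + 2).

r**2*log(r**2 + 2)/2 - r**2/2 + log(r**2 + 2) + C

Let u = r**2 + 2, so du = (2*r) dr.
The integral becomes (1/2)·∫ log(u) du; integrate by parts with u′=log(u), dv′=du.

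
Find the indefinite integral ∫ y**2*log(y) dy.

Use integration by parts with u = log(y), dv = y**2 dy.
Then du = 1/y dy and v = y**3/3.

y**3*log(y)/3 - y**3/9 + C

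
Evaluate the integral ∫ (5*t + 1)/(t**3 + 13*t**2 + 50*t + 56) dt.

Factor the denominator: (t + 2)*(t + 4)*(t + 7).
Partial-fraction decomposition: -34/(15*(t + 7)) + 19/(6*(t + 4)) - 9/(10*(t + 2)).
Integrate each term: A/(t−a) contributes A·log|t−a|.

-9*log(t + 2)/10 + 19*log(t + 4)/6 - 34*log(t + 7)/15 + C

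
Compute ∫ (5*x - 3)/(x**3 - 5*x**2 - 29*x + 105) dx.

2*log(x - 7)/3 - 3*log(x - 3)/8 - 7*log(x + 5)/24 + C

Factor the denominator: (x - 7)*(x - 3)*(x + 5).
Partial-fraction decomposition: -7/(24*(x + 5)) - 3/(8*(x - 3)) + 2/(3*(x - 7)).
Integrate each term: A/(x−a) contributes A·log|x−a|.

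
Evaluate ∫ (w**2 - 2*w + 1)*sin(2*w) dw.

Use integration by parts with u = w**2 - 2*w + 1, dv = sin(2*w) dw, so v = -cos(2*w)/2.
Apply parts 2 times (tabular method): alternate signs, differentiate u down to 0, integrate dv up.

-w**2*cos(2*w)/2 + w*sin(2*w)/2 + w*cos(2*w) - sin(2*w)/2 - cos(2*w)/4 + C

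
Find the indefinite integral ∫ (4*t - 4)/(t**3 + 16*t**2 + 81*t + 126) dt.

Factor the denominator: (t + 3)*(t + 6)*(t + 7).
Partial-fraction decomposition: -8/(t + 7) + 28/(3*(t + 6)) - 4/(3*(t + 3)).
Integrate each term: A/(t−a) contributes A·log|t−a|.

-4*log(t + 3)/3 + 28*log(t + 6)/3 - 8*log(t + 7) + C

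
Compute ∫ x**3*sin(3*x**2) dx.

Let u = x², du = 2x dx; rewrite as (1/2)∫ u^1·sin(3u) du.
Now integrate by parts 1 time.

-x**2*cos(3*x**2)/6 + sin(3*x**2)/18 + C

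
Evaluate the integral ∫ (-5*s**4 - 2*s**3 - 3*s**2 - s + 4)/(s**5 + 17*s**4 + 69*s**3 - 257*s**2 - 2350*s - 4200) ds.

-3451*log(s - 5)/11880 + 596*log(s + 4)/27 - 2941*log(s + 5)/20 + 3073*log(s + 6)/11 - 11455*log(s + 7)/72 + C

Factor the denominator: (s - 5)*(s + 4)*(s + 5)*(s + 6)*(s + 7).
Partial-fraction decomposition: -11455/(72*(s + 7)) + 3073/(11*(s + 6)) - 2941/(20*(s + 5)) + 596/(27*(s + 4)) - 3451/(11880*(s - 5)).
Integrate each term: A/(s−a) contributes A·log|s−a|.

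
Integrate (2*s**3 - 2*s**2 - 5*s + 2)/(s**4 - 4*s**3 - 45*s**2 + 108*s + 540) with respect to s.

Factor the denominator: (s - 6)**2*(s + 3)*(s + 5).
Partial-fraction decomposition: 273/(242*(s + 5)) - 55/(162*(s + 3)) + 11873/(9801*(s - 6)) + 332/(99*(s - 6)**2).
Integrate each term; A/(s−a) gives A·log|s−a|; A/(s−a)² gives −A/(s−a).

11873*log(s - 6)/9801 - 55*log(s + 3)/162 + 273*log(s + 5)/242 - 332/(99*s - 594) + C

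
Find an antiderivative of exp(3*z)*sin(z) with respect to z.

Let I denote the integral. Integrate by parts with u = sin(z), dv = exp(3*z) dz, so v = exp(3*z)/3: I = exp(3*z)*sin(z)/3 − (1/3)·∫ exp(3*z)*cos(z) dz.
Apply parts again with u = cos(z), dv = exp(3*z) dz: ∫ exp(3*z)*cos(z) dz = exp(3*z)*cos(z)/3 + (1/3)·I. Substituting back brings back I: I = exp(3*z)*sin(z)/3 - exp(3*z)*cos(z)/9 − (1/9)·I.
Solving for I: (1 + 1/9)·I equals the remaining terms, so I = (9/10)·(exp(3*z)*sin(z)/3 - exp(3*z)*cos(z)/9).

3*exp(3*z)*sin(z)/10 - exp(3*z)*cos(z)/10 + C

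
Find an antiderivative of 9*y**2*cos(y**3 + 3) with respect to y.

3*sin(y**3 + 3) + C

Let u = y**3 + 3, so du = (3*y**2) dy.
Rewriting, the integral becomes 3·∫ cos(u) du = 3·sin(u).
Substituting back, u = y**3 + 3.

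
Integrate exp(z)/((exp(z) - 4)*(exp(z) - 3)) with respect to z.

log(exp(z) - 4) - log(exp(z) - 3) + C

Let u = e^z, du = e^z dz.
The integral becomes ∫ du/((u-3)(u-4)); decompose into partial fractions.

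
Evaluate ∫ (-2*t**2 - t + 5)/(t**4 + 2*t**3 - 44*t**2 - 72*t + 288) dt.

-73*log(t - 6)/480 + 5*log(t - 2)/192 - 23*log(t + 4)/120 + 61*log(t + 6)/192 + C

Factor the denominator: (t - 6)*(t - 2)*(t + 4)*(t + 6).
Partial-fraction decomposition: 61/(192*(t + 6)) - 23/(120*(t + 4)) + 5/(192*(t - 2)) - 73/(480*(t - 6)).
Integrate each term: A/(t−a) contributes A·log|t−a|.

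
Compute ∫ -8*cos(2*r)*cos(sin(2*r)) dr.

Let u = sin(2*r), so du = (2*cos(2*r)) dr.
Rewriting, the integral becomes -4·∫ cos(u) du = -4·sin(u).
Substituting back, u = sin(2*r).

-4*sin(sin(2*r)) + C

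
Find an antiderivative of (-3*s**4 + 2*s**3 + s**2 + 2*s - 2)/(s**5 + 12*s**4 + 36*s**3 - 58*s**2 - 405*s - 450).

-11*log(s - 3)/120 + 22*log(s + 2)/15 - 37*log(s + 3)/3 + 191*log(s + 5)/24 - 44/(s + 5) + C

Factor the denominator: (s - 3)*(s + 2)*(s + 3)*(s + 5)**2.
Partial-fraction decomposition: 191/(24*(s + 5)) + 44/(s + 5)**2 - 37/(3*(s + 3)) + 22/(15*(s + 2)) - 11/(120*(s - 3)).
Integrate each term; A/(s−a) gives A·log|s−a|; A/(s−a)² gives −A/(s−a).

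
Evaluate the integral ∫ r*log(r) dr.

r**2*log(r)/2 - r**2/4 + C

Use integration by parts with u = log(r), dv = r dr.
Then du = 1/r dr and v = r**2/2.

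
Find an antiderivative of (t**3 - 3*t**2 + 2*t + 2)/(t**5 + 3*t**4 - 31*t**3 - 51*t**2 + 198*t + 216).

Factor the denominator: (t - 4)*(t - 3)*(t + 1)*(t + 3)*(t + 6).
Partial-fraction decomposition: -167/(675*(t + 6)) + 29/(126*(t + 3)) - 1/(50*(t + 1)) - 1/(27*(t - 3)) + 13/(175*(t - 4)).
Integrate each term: A/(t−a) contributes A·log|t−a|.

13*log(t - 4)/175 - log(t - 3)/27 - log(t + 1)/50 + 29*log(t + 3)/126 - 167*log(t + 6)/675 + C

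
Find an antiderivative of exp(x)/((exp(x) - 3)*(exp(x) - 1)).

Let u = e^x, du = e^x dx.
The integral becomes ∫ du/((u-3)(u-1)); decompose into partial fractions.

log(exp(x) - 3)/2 - log(exp(x) - 1)/2 + C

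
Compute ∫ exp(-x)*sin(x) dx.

-exp(-x)*sin(x)/2 - exp(-x)*cos(x)/2 + C

Let I denote the integral. Integrate by parts with u = sin(x), dv = exp(-x) dx, so v = -exp(-x): I = -exp(-x)*sin(x) + ∫ exp(-x)*cos(x) dx.
Apply parts again with u = cos(x), dv = exp(-x) dx: ∫ exp(-x)*cos(x) dx = -exp(-x)*cos(x) − I. Substituting back brings back I: I = -exp(-x)*sin(x) - exp(-x)*cos(x) − I.
Solving for I: (1 + 1)·I equals the remaining terms, so I = (1/2)·(-exp(-x)*sin(x) - exp(-x)*cos(x)).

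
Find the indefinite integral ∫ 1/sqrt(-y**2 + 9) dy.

Substitute y = 3·sin(θ), so dy = 3·cos(θ) dθ and the radical becomes sqrt(-y**2 + 9) = 3·cos(θ) by the Pythagorean identity.
Integrate the resulting trig expression in θ, then back-substitute θ = asin(y/3), sin(θ) = y/3, cos(θ) = sqrt(-y**2 + 9)/3 (absorbing any constant into C).

asin(y/3) + C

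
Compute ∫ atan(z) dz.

z*atan(z) - log(z**2 + 1)/2 + C

Use integration by parts with u = arctan(z), dv = dz.
Then du = 1/(z**2 + 1) dz.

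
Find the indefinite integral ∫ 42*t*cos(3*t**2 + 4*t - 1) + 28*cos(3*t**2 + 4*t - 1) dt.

Let u = 3*t**2 + 4*t - 1, so du = (6*t + 4) dt.
Rewriting, the integral becomes 7·∫ cos(u) du = 7·sin(u).
Substituting back, u = 3*t**2 + 4*t - 1.

7*sin(3*t**2 + 4*t - 1) + C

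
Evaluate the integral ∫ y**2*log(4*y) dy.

Use integration by parts with u = log(4*y), dv = y**2 dy.
Then du = 1/y dy and v = y**3/3.

y**3*(log(y) + 2*log(2))/3 - y**3/9 + C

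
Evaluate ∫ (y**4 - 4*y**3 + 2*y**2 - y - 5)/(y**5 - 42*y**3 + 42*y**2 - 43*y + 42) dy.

493*log(y - 6)/2405 + 7*log(y - 1)/80 + 3873*log(y + 7)/5200 - 69*log(y**2 + 1)/3700 - 96*atan(y)/925 + C

Factor the denominator: (y - 6)*(y - 1)*(y + 7)*(y**2 + 1).
Partial-fraction decomposition: -3*(23*y + 64)/(1850*(y**2 + 1)) + 3873/(5200*(y + 7)) + 7/(80*(y - 1)) + 493/(2405*(y - 6)).
Integrate each term; A/(y−a) gives A·log|y−a|; the (By+D)/(y²+p²) term gives a log and an atan.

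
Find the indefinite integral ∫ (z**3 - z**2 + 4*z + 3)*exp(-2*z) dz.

(-4*z**3 - 2*z**2 - 18*z - 21)*exp(-2*z)/8 + C

Use integration by parts with u = z**3 - z**2 + 4*z + 3, dv = exp(-2*z) dz, so v = -exp(-2*z)/2.
Apply parts 3 times (tabular method): alternate signs, differentiate u down to 0, integrate dv up.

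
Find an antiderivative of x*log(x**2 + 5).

Let u = x**2 + 5, so du = (2*x) dx.
The integral becomes (1/2)·∫ log(u) du; integrate by parts with u′=log(u), dv′=du.

x**2*log(x**2 + 5)/2 - x**2/2 + 5*log(x**2 + 5)/2 + C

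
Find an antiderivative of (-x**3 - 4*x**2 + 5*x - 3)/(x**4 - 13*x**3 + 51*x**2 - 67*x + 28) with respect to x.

Factor the denominator: (x - 7)*(x - 4)*(x - 1)**2.
Partial-fraction decomposition: -5/(12*(x - 1)) - 1/(6*(x - 1)**2) + 37/(9*(x - 4)) - 169/(36*(x - 7)).
Integrate each term; A/(x−a) gives A·log|x−a|; A/(x−a)² gives −A/(x−a).

-169*log(x - 7)/36 + 37*log(x - 4)/9 - 5*log(x - 1)/12 + 1/(6*x - 6) + C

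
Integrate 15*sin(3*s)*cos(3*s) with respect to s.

5*sin(3*s)**2/2 + C

Let u = sin(3*s), so du = (3*cos(3*s)) ds.
Rewriting, the integral becomes 5·∫ u^1 du = 5·u^2/2.
Substituting back, u = sin(3*s).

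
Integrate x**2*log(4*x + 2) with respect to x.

x**3*log(4*x + 2)/3 - x**3/9 + x**2/12 - x/12 + log(2*x + 1)/24 + C

Use integration by parts with u = log(4*x + 2), dv = x**2 dx.
Then du = 4/(4*x + 2) dx and v = x**3/3.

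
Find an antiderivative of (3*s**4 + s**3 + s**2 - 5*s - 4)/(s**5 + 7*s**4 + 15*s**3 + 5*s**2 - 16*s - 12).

Factor the denominator: (s - 1)*(s + 1)*(s + 2)**2*(s + 3).
Partial-fraction decomposition: 59/(2*(s + 3)) - 229/(9*(s + 2)) + 50/(3*(s + 2)**2) - 1/(s + 1) - 1/(18*(s - 1)).
Integrate each term; A/(s−a) gives A·log|s−a|; A/(s−a)² gives −A/(s−a).

-log(s - 1)/18 - log(s + 1) - 229*log(s + 2)/9 + 59*log(s + 3)/2 - 50/(3*s + 6) + C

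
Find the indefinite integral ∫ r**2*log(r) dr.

Use integration by parts with u = log(r), dv = r**2 dr.
Then du = 1/r dr and v = r**3/3.

r**3*log(r)/3 - r**3/9 + C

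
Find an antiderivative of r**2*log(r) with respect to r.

r**3*log(r)/3 - r**3/9 + C

Use integration by parts with u = log(r), dv = r**2 dr.
Then du = 1/r dr and v = r**3/3.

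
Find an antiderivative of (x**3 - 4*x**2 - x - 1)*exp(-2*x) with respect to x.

Use integration by parts with u = x**3 - 4*x**2 - x - 1, dv = exp(-2*x) dx, so v = -exp(-2*x)/2.
Apply parts 3 times (tabular method): alternate signs, differentiate u down to 0, integrate dv up.

(-4*x**3 + 10*x**2 + 14*x + 11)*exp(-2*x)/8 + C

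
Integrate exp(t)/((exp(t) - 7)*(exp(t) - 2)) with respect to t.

Let u = e^t, du = e^t dt.
The integral becomes ∫ du/((u-7)(u-2)); decompose into partial fractions.

log(exp(t) - 7)/5 - log(exp(t) - 2)/5 + C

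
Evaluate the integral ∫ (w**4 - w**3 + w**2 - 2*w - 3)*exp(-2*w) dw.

(-4*w**4 - 4*w**3 - 10*w**2 - 2*w + 11)*exp(-2*w)/8 + C

Use integration by parts with u = w**4 - w**3 + w**2 - 2*w - 3, dv = exp(-2*w) dw, so v = -exp(-2*w)/2.
Apply parts 4 times (tabular method): alternate signs, differentiate u down to 0, integrate dv up.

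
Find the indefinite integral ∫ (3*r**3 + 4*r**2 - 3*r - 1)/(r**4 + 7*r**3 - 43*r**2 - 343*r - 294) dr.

Factor the denominator: (r - 7)*(r + 1)*(r + 6)*(r + 7).
Partial-fraction decomposition: 271/(28*(r + 7)) - 487/(65*(r + 6)) - 1/(80*(r + 1)) + 1203/(1456*(r - 7)).
Integrate each term: A/(r−a) contributes A·log|r−a|.

1203*log(r - 7)/1456 - log(r + 1)/80 - 487*log(r + 6)/65 + 271*log(r + 7)/28 + C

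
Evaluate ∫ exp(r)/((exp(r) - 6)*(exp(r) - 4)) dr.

Let u = e^r, du = e^r dr.
The integral becomes ∫ du/((u-4)(u-6)); decompose into partial fractions.

log(exp(r) - 6)/2 - log(exp(r) - 4)/2 + C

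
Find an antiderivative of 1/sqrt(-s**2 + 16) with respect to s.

Substitute s = 4·sin(θ), so ds = 4·cos(θ) dθ and the radical becomes sqrt(-s**2 + 16) = 4·cos(θ) by the Pythagorean identity.
Integrate the resulting trig expression in θ, then back-substitute θ = asin(s/4), sin(θ) = s/4, cos(θ) = sqrt(-s**2 + 16)/4 (absorbing any constant into C).

asin(s/4) + C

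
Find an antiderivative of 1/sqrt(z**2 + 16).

log(z + sqrt(z**2 + 16)) + C

Substitute z = 4·tan(θ), so dz = 4·sec(θ)^2 dθ and the radical becomes sqrt(z**2 + 16) = 4·sec(θ) by the Pythagorean identity.
Integrate the resulting trig expression in θ, then back-substitute tan(θ) = z/4, sec(θ) = sqrt(z**2 + 16)/4 (absorbing any constant into C).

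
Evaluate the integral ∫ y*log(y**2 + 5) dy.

y**2*log(y**2 + 5)/2 - y**2/2 + 5*log(y**2 + 5)/2 + C

Let u = y**2 + 5, so du = (2*y) dy.
The integral becomes (1/2)·∫ log(u) du; integrate by parts with u′=log(u), dv′=du.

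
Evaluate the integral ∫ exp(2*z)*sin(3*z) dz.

Let I denote the integral. Integrate by parts with u = sin(3*z), dv = exp(2*z) dz, so v = exp(2*z)/2: I = exp(2*z)*sin(3*z)/2 − (3/2)·∫ exp(2*z)*cos(3*z) dz.
Apply parts again with u = cos(3*z), dv = exp(2*z) dz: ∫ exp(2*z)*cos(3*z) dz = exp(2*z)*cos(3*z)/2 + (3/2)·I. Substituting back brings back I: I = exp(2*z)*sin(3*z)/2 - 3*exp(2*z)*cos(3*z)/4 − (9/4)·I.
Solving for I: (1 + 9/4)·I equals the remaining terms, so I = (4/13)·(exp(2*z)*sin(3*z)/2 - 3*exp(2*z)*cos(3*z)/4).

2*exp(2*z)*sin(3*z)/13 - 3*exp(2*z)*cos(3*z)/13 + C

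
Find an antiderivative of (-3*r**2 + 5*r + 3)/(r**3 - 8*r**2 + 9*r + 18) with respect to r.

-25*log(r - 6)/7 + 3*log(r - 3)/4 - 5*log(r + 1)/28 + C

Factor the denominator: (r - 6)*(r - 3)*(r + 1).
Partial-fraction decomposition: -5/(28*(r + 1)) + 3/(4*(r - 3)) - 25/(7*(r - 6)).
Integrate each term: A/(r−a) contributes A·log|r−a|.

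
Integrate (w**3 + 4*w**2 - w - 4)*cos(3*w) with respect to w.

Use integration by parts with u = w**3 + 4*w**2 - w - 4, dv = cos(3*w) dw, so v = sin(3*w)/3.
Apply parts 3 times (tabular method): alternate signs, differentiate u down to 0, integrate dv up.

w**3*sin(3*w)/3 + 4*w**2*sin(3*w)/3 + w**2*cos(3*w)/3 - 5*w*sin(3*w)/9 + 8*w*cos(3*w)/9 - 44*sin(3*w)/27 - 5*cos(3*w)/27 + C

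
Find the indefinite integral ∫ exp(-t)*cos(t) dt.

Let I denote the integral. Integrate by parts with u = cos(t), dv = exp(-t) dt, so v = -exp(-t): I = -exp(-t)*cos(t) − ∫ exp(-t)*sin(t) dt.
Apply parts again with u = sin(t), dv = exp(-t) dt: ∫ exp(-t)*sin(t) dt = -exp(-t)*sin(t) + I. Substituting back brings back I: I = exp(-t)*sin(t) - exp(-t)*cos(t) − I.
Solving for I: (1 + 1)·I equals the remaining terms, so I = (1/2)·(exp(-t)*sin(t) - exp(-t)*cos(t)).

exp(-t)*sin(t)/2 - exp(-t)*cos(t)/2 + C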